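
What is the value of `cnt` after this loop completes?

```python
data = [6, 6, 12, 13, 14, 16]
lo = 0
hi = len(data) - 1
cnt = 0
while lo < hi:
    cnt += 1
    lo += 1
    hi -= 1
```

Iterations until pointers meet (list length 6)
`cnt` takes the values: 0 → 1 → 2 → 3

Answer: 3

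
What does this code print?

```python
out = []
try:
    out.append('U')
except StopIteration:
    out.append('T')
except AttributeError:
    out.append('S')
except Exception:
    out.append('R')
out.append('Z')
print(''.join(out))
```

Execution trace: 'U' (try body, no exception) → 'Z' (after the try/except). Output: UZ

Answer: UZ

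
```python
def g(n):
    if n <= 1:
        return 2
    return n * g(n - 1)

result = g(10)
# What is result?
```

g(10) = 10 * 9 * 8 * 7 * 6 * 5 * 4 * 3 * 2 * 2 = 7257600

Answer: 7257600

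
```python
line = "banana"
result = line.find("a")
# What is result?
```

Trace:
`line = "banana"` → line = 'banana'
`result = line.find("a")` → result = 1
So result = 1

Answer: 1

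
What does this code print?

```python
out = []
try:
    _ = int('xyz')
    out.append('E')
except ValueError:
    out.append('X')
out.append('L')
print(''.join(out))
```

Execution trace: 'X' (except ValueError) → 'L' (after the try/except). Output: XL

Answer: XL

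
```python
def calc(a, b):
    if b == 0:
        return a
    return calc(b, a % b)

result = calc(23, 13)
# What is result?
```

calc(23, 13) -> calc(13, 10) -> calc(10, 3) -> calc(3, 1) -> calc(1, 0) -> 1

Answer: 1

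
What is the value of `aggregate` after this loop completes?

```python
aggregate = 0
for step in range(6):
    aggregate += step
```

Sum of 0 to 5 = 15
`aggregate` takes the values: 0 → 1 → 3 → 6 → 10 → 15

Answer: 15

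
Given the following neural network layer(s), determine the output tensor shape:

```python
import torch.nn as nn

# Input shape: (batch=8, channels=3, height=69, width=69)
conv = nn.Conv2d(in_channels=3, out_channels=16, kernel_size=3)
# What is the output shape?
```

Input: (8, 3, 69, 69) -> Output: (8, 16, 67, 67)

Answer: (8, 16, 67, 67)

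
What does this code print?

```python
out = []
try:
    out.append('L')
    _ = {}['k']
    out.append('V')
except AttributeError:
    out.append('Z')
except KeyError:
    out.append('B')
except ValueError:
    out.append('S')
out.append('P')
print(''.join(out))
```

Execution trace: 'L' (try body) → 'B' (except KeyError) → 'P' (after the try/except). Output: LBP

Answer: LBP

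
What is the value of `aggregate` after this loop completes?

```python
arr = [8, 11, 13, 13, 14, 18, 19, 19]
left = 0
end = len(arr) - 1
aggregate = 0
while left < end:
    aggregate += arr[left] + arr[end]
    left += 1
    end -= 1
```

Sum of pairs from ends
`aggregate` takes the values: 0 → 27 → 57 → 88 → 115

Answer: 115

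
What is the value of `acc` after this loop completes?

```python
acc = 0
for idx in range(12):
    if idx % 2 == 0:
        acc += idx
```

Sum of even numbers 0 to 11
`acc` takes the values: 0 → 2 → 6 → 12 → 20 → 30

Answer: 30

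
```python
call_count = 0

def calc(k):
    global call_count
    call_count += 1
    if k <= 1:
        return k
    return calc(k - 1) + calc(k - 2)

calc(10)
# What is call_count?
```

Calls(k) = 1 + Calls(k-1) + Calls(k-2); Calls(0)=Calls(1)=1. For k=10 this gives 177.

Answer: 177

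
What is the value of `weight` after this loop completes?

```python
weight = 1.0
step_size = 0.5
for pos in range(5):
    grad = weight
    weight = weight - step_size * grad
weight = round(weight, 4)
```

Gradient descent: w = 1.0 * (1 - 0.5)^5
`weight` takes the values: 1.0 → 0.5 → 0.25 → 0.125 → 0.0625 → 0.03125 → 0.0312

Answer: 0.0312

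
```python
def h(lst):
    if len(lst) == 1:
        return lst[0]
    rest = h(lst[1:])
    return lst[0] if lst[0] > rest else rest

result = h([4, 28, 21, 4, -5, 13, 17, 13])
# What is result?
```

Recursive max over [4, 28, 21, 4, -5, 13, 17, 13] = 28

Answer: 28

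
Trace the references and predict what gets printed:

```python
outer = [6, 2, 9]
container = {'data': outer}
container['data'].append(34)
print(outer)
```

Key concept: dict holds reference to list.
Step by step:
`outer = [6, 2, 9]` → outer = [6, 2, 9]
`container = {'data': outer}` → container = {'data': [6, 2, 9]}
`container['data'].append(34)` → outer = [6, 2, 9, 34]; container = {'data': [6, 2, 9, 34]}
`print(outer)` → prints [6, 2, 9, 34]

Answer: [6, 2, 9, 34]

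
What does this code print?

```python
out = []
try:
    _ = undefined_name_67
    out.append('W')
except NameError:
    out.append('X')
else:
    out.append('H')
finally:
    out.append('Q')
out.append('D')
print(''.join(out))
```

Execution trace: 'X' (except NameError) → 'Q' (finally) → 'D' (after the try/except). Output: XQD

Answer: XQD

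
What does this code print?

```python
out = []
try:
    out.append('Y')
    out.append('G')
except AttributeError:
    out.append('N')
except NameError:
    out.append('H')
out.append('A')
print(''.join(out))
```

Execution trace: 'Y' (try body) → 'G' (try body, no exception) → 'A' (after the try/except). Output: YGA

Answer: YGA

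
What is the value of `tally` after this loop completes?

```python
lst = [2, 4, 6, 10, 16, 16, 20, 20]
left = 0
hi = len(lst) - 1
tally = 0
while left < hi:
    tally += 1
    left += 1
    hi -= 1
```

Iterations until pointers meet (list length 8)
`tally` takes the values: 0 → 1 → 2 → 3 → 4

Answer: 4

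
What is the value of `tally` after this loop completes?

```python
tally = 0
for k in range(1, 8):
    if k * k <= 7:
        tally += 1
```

Count numbers where k² ≤ 7
`tally` takes the values: 0 → 1 → 2

Answer: 2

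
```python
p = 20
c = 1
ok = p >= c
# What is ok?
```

Trace:
`p = 20` → p = 20
`c = 1` → c = 1
`ok = p >= c` → ok = True
So ok = True

Answer: True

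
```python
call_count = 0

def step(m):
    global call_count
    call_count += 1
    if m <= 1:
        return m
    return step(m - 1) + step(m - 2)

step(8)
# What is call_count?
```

Calls(m) = 1 + Calls(m-1) + Calls(m-2); Calls(0)=Calls(1)=1. For m=8 this gives 67.

Answer: 67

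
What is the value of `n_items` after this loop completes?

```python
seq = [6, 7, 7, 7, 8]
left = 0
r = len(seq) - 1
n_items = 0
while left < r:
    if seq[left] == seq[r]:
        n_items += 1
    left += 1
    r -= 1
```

Count matching pairs from ends
`n_items` takes the values: 0 → 1

Answer: 1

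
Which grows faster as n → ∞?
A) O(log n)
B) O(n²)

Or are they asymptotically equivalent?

O(log n) vs O(n²): Higher order terms dominate.

Answer: B) O(n²) grows faster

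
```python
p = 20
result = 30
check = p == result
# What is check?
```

Trace:
`p = 20` → p = 20
`result = 30` → result = 30
`check = p == result` → check = False
So check = False

Answer: False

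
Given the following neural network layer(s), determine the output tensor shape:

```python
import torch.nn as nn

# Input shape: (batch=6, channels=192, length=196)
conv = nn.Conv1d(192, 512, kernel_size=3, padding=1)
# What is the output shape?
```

Input: (6, 192, 196) -> Output: (6, 512, 196)

Answer: (6, 512, 196)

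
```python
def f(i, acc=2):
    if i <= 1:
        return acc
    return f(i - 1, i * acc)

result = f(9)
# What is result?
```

Accumulator trace (n, acc): (9, 2) -> (8, 18) -> (7, 144) -> (6, 1008) -> (5, 6048) -> (4, 30240) -> (3, 120960) -> (2, 362880) -> (1, 725760) -> return 725760

Answer: 725760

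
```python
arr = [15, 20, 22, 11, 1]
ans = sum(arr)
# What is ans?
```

Trace:
`arr = [15, 20, 22, 11, 1]` → arr = [15, 20, 22, 11, 1]
`ans = sum(arr)` → ans = 69
So ans = 69

Answer: 69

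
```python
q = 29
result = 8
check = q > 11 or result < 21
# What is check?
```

Trace:
`q = 29` → q = 29
`result = 8` → result = 8
`check = q > 11 or result < 21` → check = True
So check = True

Answer: True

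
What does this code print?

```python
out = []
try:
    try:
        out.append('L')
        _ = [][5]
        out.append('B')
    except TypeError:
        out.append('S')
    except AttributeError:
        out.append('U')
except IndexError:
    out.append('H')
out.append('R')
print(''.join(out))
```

Execution trace: 'L' (inner try body) → 'H' (outer except IndexError) → 'R' (after the try/except). Output: LHR

Answer: LHR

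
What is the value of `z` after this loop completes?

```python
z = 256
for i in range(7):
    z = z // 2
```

Halve 7 times: 256 // 2^7 = 2
`z` takes the values: 256 → 128 → 64 → 32 → 16 → 8 → 4 → 2

Answer: 2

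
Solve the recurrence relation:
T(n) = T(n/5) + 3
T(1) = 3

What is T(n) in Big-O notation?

Each step divides n by 5 and adds 3. After log_5(n) steps we reach T(1)=3. So T(n) = 3·log_5(n) + 3 = O(log n).

Answer: O(log n)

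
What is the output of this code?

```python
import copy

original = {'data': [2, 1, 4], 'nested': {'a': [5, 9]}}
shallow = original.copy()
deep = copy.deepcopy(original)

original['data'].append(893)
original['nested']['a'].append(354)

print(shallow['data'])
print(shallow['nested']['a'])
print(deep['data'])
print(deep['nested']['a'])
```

Key concept: comparing shallow vs deep copy.
Step by step:
`original = {'data': [2, 1, 4], 'nested': {'a': [5, 9]}}` → original = {'data': [2, 1, 4], 'nested': {'a': [5, 9]}}
`shallow = original.copy()` → shallow = {'data': [2, 1, 4], 'nested': {'a': [5, 9]}}
`deep = copy.deepcopy(original)` → deep = {'data': [2, 1, 4], 'nested': {'a': [5, 9]}}
`original['data'].append(893)` → original = {'data': [2, 1, 4, 893], 'nested': {'a': [5, 9]}}; shallow = {'data': [2, 1, 4, 893], 'nested': {'a': [5, 9]}}
`original['nested']['a'].append(354)` → original = {'data': [2, 1, 4, 893], 'nested': {'a': [5, 9, 354]}}; shallow = {'data': [2, 1, 4, 893], 'nested': {'a': [5, 9, 354]}}
`print(shallow['data'])` → prints [2, 1, 4, 893]
`print(shallow['nested']['a'])` → prints [5, 9, 354]
`print(deep['data'])` → prints [2, 1, 4]
`print(deep['nested']['a'])` → prints [5, 9]

Answer:
[2, 1, 4, 893]
[5, 9, 354]
[2, 1, 4]
[5, 9]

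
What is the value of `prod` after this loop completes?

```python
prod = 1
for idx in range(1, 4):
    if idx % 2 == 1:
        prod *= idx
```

Product of odd numbers 1 to 3
`prod` takes the values: 1 → 3

Answer: 3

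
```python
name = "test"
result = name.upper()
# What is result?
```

Trace:
`name = "test"` → name = 'test'
`result = name.upper()` → result = 'TEST'
So result = 'TEST'

Answer: 'TEST'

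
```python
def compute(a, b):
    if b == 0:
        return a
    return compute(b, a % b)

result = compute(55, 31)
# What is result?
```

compute(55, 31) -> compute(31, 24) -> compute(24, 7) -> compute(7, 3) -> compute(3, 1) -> compute(1, 0) -> 1

Answer: 1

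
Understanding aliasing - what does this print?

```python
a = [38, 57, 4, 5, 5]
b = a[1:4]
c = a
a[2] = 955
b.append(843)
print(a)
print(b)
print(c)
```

Key concept: slice vs alias.
Step by step:
`a = [38, 57, 4, 5, 5]` → a = [38, 57, 4, 5, 5]
`b = a[1:4]` → b = [57, 4, 5]
`c = a` → c = [38, 57, 4, 5, 5] (same object as a)
`a[2] = 955` → a = [38, 57, 955, 5, 5] (same object as c); c = [38, 57, 955, 5, 5] (same object as a)
`b.append(843)` → b = [57, 4, 5, 843]
`print(a)` → prints [38, 57, 955, 5, 5]
`print(b)` → prints [57, 4, 5, 843]
`print(c)` → prints [38, 57, 955, 5, 5]

Answer:
[38, 57, 955, 5, 5]
[57, 4, 5, 843]
[38, 57, 955, 5, 5]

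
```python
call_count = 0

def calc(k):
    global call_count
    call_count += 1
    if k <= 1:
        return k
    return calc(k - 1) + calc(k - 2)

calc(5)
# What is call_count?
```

Calls(k) = 1 + Calls(k-1) + Calls(k-2); Calls(0)=Calls(1)=1. For k=5 this gives 15.

Answer: 15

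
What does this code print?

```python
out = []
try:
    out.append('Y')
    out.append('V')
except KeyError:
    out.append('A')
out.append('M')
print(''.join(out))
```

Execution trace: 'Y' (try body) → 'V' (try body, no exception) → 'M' (after the try/except). Output: YVM

Answer: YVM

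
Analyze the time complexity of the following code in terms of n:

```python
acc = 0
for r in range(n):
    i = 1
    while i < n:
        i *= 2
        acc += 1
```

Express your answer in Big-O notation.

Each loop level contributes: n × log n. Multiplying the contributions gives O(n log n).

Answer: O(n log n)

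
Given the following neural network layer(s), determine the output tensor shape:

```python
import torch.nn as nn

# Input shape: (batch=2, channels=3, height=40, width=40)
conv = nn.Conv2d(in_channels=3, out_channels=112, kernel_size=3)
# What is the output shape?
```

Input: (2, 3, 40, 40) -> Output: (2, 112, 38, 38)

Answer: (2, 112, 38, 38)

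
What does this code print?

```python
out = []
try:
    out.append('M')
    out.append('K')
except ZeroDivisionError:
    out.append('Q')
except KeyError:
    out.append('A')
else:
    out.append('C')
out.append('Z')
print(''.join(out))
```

Execution trace: 'M' (try body) → 'K' (try body, no exception) → 'C' (else) → 'Z' (after the try/except). Output: MKCZ

Answer: MKCZ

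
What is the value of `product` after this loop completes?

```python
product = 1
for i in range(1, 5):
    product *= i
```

4! = 24
`product` takes the values: 1 → 2 → 6 → 24

Answer: 24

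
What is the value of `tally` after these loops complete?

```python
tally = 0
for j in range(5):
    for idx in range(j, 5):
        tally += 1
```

Upper triangle: 5 + 4 + ... + 1
`tally` takes the values: 0 → 1 → 2 → 3 → 4 → 5 → 6 → 7 → 8 → 9 → 10 → 11 → 12 → 13 → 14 → 15

Answer: 15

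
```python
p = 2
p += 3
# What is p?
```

Trace:
`p = 2` → p = 2
`p += 3` → p = 5
So p = 5

Answer: 5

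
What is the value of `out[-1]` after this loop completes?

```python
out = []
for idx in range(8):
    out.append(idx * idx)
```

Last element of squares 0 to 7
`out` takes the values: [] → [0] → [0, 1] → [0, 1, 4] → [0, 1, 4, 9] → [0, 1, 4, 9, 16] → [0, 1, 4, 9, 16, 25] → [0, 1, 4, 9, 16, 25, 36] → [0, 1, 4, 9, 16, 25, 36, 49]
So `out[-1]` = 49

Answer: 49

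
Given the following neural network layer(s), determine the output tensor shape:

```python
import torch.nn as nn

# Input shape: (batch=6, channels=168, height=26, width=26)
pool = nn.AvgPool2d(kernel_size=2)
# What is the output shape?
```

Input: (6, 168, 26, 26) -> Output: (6, 168, 13, 13)

Answer: (6, 168, 13, 13)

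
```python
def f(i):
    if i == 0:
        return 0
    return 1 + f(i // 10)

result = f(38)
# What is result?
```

Count of digits of 38: 2

Answer: 2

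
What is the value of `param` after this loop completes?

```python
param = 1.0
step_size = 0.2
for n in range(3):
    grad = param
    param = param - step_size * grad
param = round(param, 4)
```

Gradient descent: w = 1.0 * (1 - 0.2)^3
`param` takes the values: 1.0 → 0.8 → 0.64 → 0.512

Answer: 0.512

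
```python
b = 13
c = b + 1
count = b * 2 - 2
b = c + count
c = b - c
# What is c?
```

Trace:
`b = 13` → b = 13
`c = b + 1` → c = 14
`count = b * 2 - 2` → count = 24
`b = c + count` → b = 38
`c = b - c` → c = 24
So c = 24

Answer: 24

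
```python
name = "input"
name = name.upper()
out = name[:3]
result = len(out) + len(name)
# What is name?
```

Trace:
`name = "input"` → name = 'input'
`name = name.upper()` → name = 'INPUT'
`out = name[:3]` → out = 'INP'
`result = len(out) + len(name)` → result = 8
So name = 'INPUT'

Answer: 'INPUT'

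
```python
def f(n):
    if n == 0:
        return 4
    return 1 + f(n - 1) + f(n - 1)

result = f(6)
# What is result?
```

f(n) = 1 + 2·f(n-1), f(0)=4. Closed form: (4+1)·2^6 - 1 = 319.

Answer: 319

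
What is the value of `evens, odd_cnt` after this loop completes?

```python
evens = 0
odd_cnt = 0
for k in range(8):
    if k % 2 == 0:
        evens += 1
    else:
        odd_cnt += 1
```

Count evens and odds in range(8)
`evens, odd_cnt` takes the values: (0, 0) → (1, 0) → (1, 1) → (2, 1) → (2, 2) → (3, 2) → (3, 3) → (4, 3) → (4, 4)

Answer: 4, 4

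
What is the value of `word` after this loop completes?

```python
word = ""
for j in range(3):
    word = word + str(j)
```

Concatenate digits 0 to 2
`word` takes the values: "" → "0" → "01" → "012"

Answer: "012"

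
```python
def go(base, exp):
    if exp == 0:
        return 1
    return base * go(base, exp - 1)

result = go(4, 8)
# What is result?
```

go(4, 8) = 4 * 4 * 4 * 4 * 4 * 4 * 4 * 4 = 65536

Answer: 65536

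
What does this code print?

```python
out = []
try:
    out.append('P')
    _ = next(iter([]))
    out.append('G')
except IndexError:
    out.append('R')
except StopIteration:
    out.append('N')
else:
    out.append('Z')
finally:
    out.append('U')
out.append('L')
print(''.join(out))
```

Execution trace: 'P' (try body) → 'N' (except StopIteration) → 'U' (finally) → 'L' (after the try/except). Output: PNUL

Answer: PNUL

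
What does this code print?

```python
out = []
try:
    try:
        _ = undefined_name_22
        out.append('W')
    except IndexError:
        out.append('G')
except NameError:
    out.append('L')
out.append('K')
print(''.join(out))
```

Execution trace: 'L' (outer except NameError) → 'K' (after the try/except). Output: LK

Answer: LK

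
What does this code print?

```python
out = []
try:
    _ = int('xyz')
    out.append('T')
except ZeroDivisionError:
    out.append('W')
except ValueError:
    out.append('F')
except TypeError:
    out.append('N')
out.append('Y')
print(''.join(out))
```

Execution trace: 'F' (except ValueError) → 'Y' (after the try/except). Output: FY

Answer: FY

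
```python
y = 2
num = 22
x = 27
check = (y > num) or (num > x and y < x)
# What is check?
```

Trace:
`y = 2` → y = 2
`num = 22` → num = 22
`x = 27` → x = 27
`check = (y > num) or (num > x and y < x)` → check = False
So check = False

Answer: False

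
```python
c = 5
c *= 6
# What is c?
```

Trace:
`c = 5` → c = 5
`c *= 6` → c = 30
So c = 30

Answer: 30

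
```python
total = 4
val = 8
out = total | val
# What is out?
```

Trace:
`total = 4` → total = 4
`val = 8` → val = 8
`out = total | val` → out = 12
So out = 12

Answer: 12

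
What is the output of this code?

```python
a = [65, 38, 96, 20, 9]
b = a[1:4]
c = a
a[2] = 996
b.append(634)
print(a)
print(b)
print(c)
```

Key concept: slice vs alias.
Step by step:
`a = [65, 38, 96, 20, 9]` → a = [65, 38, 96, 20, 9]
`b = a[1:4]` → b = [38, 96, 20]
`c = a` → c = [65, 38, 96, 20, 9] (same object as a)
`a[2] = 996` → a = [65, 38, 996, 20, 9] (same object as c); c = [65, 38, 996, 20, 9] (same object as a)
`b.append(634)` → b = [38, 96, 20, 634]
`print(a)` → prints [65, 38, 996, 20, 9]
`print(b)` → prints [38, 96, 20, 634]
`print(c)` → prints [65, 38, 996, 20, 9]

Answer:
[65, 38, 996, 20, 9]
[38, 96, 20, 634]
[65, 38, 996, 20, 9]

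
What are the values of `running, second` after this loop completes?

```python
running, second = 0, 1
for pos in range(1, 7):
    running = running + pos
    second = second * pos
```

Sum and factorial of 1 to 6
`running, second` takes the values: (0, 1) → (1, 1) → (3, 1) → (3, 2) → (6, 2) → (6, 6) → (10, 6) → (10, 24) → (15, 24) → (15, 120) → (21, 120) → (21, 720)

Answer: 21, 720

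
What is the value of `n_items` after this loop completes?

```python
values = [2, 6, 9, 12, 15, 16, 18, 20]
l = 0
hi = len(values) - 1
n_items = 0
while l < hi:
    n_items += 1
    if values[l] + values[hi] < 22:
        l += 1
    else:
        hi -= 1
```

Steps to find pair summing to 22
`n_items` takes the values: 0 → 1 → 2 → 3 → 4 → 5 → 6 → 7

Answer: 7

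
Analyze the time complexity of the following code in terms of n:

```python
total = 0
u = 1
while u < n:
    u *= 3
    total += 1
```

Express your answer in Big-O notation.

Each loop level contributes: log n. Multiplying the contributions gives O(log n).

Answer: O(log n)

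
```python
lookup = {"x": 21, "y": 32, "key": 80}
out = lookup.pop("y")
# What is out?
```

Trace:
`lookup = {"x": 21, "y": 32, "key": 80}` → lookup = {'x': 21, 'y': 32, 'key': 80}
`out = lookup.pop("y")` → lookup = {'x': 21, 'key': 80}; out = 32
So out = 32

Answer: 32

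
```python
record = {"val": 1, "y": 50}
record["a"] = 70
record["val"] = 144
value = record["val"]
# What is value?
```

Trace:
`record = {"val": 1, "y": 50}` → record = {'val': 1, 'y': 50}
`record["a"] = 70` → record = {'val': 1, 'y': 50, 'a': 70}
`record["val"] = 144` → record = {'val': 144, 'y': 50, 'a': 70}
`value = record["val"]` → value = 144
So value = 144

Answer: 144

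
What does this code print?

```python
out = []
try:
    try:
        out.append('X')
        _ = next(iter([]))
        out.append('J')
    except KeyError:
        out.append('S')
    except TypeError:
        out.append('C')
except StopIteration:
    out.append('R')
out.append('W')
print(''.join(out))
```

Execution trace: 'X' (try body) → 'R' (outer except StopIteration) → 'W' (after the try/except). Output: XRW

Answer: XRW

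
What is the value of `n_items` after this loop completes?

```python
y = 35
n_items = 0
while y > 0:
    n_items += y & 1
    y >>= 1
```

Count set bits in 35 (binary: 0b100011)
`n_items` takes the values: 0 → 1 → 2 → 3

Answer: 3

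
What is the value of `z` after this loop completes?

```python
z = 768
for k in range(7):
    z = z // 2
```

Halve 7 times: 768 // 2^7 = 6
`z` takes the values: 768 → 384 → 192 → 96 → 48 → 24 → 12 → 6

Answer: 6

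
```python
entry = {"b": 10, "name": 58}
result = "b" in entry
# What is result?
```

Trace:
`entry = {"b": 10, "name": 58}` → entry = {'b': 10, 'name': 58}
`result = "b" in entry` → result = True
So result = True

Answer: True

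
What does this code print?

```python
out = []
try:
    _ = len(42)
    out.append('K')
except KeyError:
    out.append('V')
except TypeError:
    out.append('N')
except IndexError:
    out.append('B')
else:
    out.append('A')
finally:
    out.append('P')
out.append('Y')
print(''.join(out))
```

Execution trace: 'N' (except TypeError) → 'P' (finally) → 'Y' (after the try/except). Output: NPY

Answer: NPY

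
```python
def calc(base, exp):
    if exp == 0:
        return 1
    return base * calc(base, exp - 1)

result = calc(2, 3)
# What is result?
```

calc(2, 3) = 2 * 2 * 2 = 8

Answer: 8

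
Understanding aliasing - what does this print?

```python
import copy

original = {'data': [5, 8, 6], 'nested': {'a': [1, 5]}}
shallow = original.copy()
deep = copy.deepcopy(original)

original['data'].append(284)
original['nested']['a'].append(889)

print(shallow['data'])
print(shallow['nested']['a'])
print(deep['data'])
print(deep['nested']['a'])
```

Key concept: comparing shallow vs deep copy.
Step by step:
`original = {'data': [5, 8, 6], 'nested': {'a': [1, 5]}}` → original = {'data': [5, 8, 6], 'nested': {'a': [1, 5]}}
`shallow = original.copy()` → shallow = {'data': [5, 8, 6], 'nested': {'a': [1, 5]}}
`deep = copy.deepcopy(original)` → deep = {'data': [5, 8, 6], 'nested': {'a': [1, 5]}}
`original['data'].append(284)` → original = {'data': [5, 8, 6, 284], 'nested': {'a': [1, 5]}}; shallow = {'data': [5, 8, 6, 284], 'nested': {'a': [1, 5]}}
`original['nested']['a'].append(889)` → original = {'data': [5, 8, 6, 284], 'nested': {'a': [1, 5, 889]}}; shallow = {'data': [5, 8, 6, 284], 'nested': {'a': [1, 5, 889]}}
`print(shallow['data'])` → prints [5, 8, 6, 284]
`print(shallow['nested']['a'])` → prints [1, 5, 889]
`print(deep['data'])` → prints [5, 8, 6]
`print(deep['nested']['a'])` → prints [1, 5]

Answer:
[5, 8, 6, 284]
[1, 5, 889]
[5, 8, 6]
[1, 5]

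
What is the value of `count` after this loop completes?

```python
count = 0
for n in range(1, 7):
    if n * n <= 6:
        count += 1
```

Count numbers where n² ≤ 6
`count` takes the values: 0 → 1 → 2

Answer: 2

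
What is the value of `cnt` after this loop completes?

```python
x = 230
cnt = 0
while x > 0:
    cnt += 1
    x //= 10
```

Count digits by repeated division by 10
`cnt` takes the values: 0 → 1 → 2 → 3

Answer: 3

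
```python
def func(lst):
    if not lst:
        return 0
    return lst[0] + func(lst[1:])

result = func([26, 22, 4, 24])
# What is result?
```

26 + 22 + 4 + 24 + 0 = 76

Answer: 76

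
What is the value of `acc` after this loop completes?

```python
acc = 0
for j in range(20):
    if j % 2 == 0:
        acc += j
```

Sum of even numbers 0 to 19
`acc` takes the values: 0 → 2 → 6 → 12 → 20 → 30 → 42 → 56 → 72 → 90

Answer: 90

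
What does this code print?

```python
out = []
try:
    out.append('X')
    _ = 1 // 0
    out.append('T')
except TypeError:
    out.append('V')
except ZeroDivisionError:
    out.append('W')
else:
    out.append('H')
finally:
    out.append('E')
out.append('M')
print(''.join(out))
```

Execution trace: 'X' (try body) → 'W' (except ZeroDivisionError) → 'E' (finally) → 'M' (after the try/except). Output: XWEM

Answer: XWEM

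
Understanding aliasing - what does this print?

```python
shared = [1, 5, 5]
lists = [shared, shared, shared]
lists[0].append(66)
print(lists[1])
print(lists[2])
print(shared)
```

Key concept: list of same reference.
Step by step:
`shared = [1, 5, 5]` → shared = [1, 5, 5]
`lists = [shared, shared, shared]` → lists = [[1, 5, 5], [1, 5, 5], [1, 5, 5]]
`lists[0].append(66)` → shared = [1, 5, 5, 66]; lists = [[1, 5, 5, 66], [1, 5, 5, 66], [1, 5, 5, 66]]
`print(lists[1])` → prints [1, 5, 5, 66]
`print(lists[2])` → prints [1, 5, 5, 66]
`print(shared)` → prints [1, 5, 5, 66]

Answer:
[1, 5, 5, 66]
[1, 5, 5, 66]
[1, 5, 5, 66]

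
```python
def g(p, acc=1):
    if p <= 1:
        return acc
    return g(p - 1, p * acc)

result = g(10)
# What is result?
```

Accumulator trace (n, acc): (10, 1) -> (9, 10) -> (8, 90) -> (7, 720) -> (6, 5040) -> (5, 30240) -> (4, 151200) -> (3, 604800) -> (2, 1814400) -> (1, 3628800) -> return 3628800

Answer: 3628800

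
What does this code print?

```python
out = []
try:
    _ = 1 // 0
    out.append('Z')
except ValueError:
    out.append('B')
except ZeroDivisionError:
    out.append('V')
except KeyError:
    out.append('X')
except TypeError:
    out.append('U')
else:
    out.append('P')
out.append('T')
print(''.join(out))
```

Execution trace: 'V' (except ZeroDivisionError) → 'T' (after the try/except). Output: VT

Answer: VT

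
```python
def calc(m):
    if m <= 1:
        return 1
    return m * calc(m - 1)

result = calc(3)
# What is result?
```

calc(3) = 3 * 2 * 1 = 6

Answer: 6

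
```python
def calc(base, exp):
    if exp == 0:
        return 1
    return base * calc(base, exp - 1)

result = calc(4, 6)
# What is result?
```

calc(4, 6) = 4 * 4 * 4 * 4 * 4 * 4 = 4096

Answer: 4096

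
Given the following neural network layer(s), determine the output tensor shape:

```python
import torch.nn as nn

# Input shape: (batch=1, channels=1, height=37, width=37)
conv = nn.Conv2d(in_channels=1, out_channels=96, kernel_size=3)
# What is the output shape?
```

Input: (1, 1, 37, 37) -> Output: (1, 96, 35, 35)

Answer: (1, 96, 35, 35)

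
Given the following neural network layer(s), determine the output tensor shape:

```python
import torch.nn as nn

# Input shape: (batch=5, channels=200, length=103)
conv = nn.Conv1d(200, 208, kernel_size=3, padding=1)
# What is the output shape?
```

Input: (5, 200, 103) -> Output: (5, 208, 103)

Answer: (5, 208, 103)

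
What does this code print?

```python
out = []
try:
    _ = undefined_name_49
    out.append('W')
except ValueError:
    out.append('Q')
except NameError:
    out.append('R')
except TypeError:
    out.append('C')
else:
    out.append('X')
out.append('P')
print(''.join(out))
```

Execution trace: 'R' (except NameError) → 'P' (after the try/except). Output: RP

Answer: RP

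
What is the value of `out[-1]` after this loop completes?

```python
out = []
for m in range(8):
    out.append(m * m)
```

Last element of squares 0 to 7
`out` takes the values: [] → [0] → [0, 1] → [0, 1, 4] → [0, 1, 4, 9] → [0, 1, 4, 9, 16] → [0, 1, 4, 9, 16, 25] → [0, 1, 4, 9, 16, 25, 36] → [0, 1, 4, 9, 16, 25, 36, 49]
So `out[-1]` = 49

Answer: 49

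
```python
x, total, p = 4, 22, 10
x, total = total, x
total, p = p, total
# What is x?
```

Trace:
`x, total, p = 4, 22, 10` → x = 4; total = 22; p = 10
`x, total = total, x` → x = 22; total = 4
`total, p = p, total` → total = 10; p = 4
So x = 22

Answer: 22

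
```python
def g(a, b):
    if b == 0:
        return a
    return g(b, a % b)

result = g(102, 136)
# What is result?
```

g(102, 136) -> g(136, 102) -> g(102, 34) -> g(34, 0) -> 34

Answer: 34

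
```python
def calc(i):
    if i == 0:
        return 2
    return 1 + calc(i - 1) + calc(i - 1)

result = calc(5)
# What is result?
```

calc(i) = 1 + 2·calc(i-1), calc(0)=2. Closed form: (2+1)·2^5 - 1 = 95.

Answer: 95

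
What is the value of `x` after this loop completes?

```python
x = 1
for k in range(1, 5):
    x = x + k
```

Start at 1, add 1 through 4
`x` takes the values: 1 → 2 → 4 → 7 → 11

Answer: 11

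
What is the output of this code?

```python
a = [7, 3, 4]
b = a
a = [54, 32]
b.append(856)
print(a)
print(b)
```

Key concept: rebinding vs mutation: a is rebound to a new list, b still points at the original.
Step by step:
`a = [7, 3, 4]` → a = [7, 3, 4]
`b = a` → b = [7, 3, 4] (same object as a)
`a = [54, 32]` → a = [54, 32]
`b.append(856)` → b = [7, 3, 4, 856]
`print(a)` → prints [54, 32]
`print(b)` → prints [7, 3, 4, 856]

Answer:
[54, 32]
[7, 3, 4, 856]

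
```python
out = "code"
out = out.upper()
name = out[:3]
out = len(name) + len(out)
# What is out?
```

Trace:
`out = "code"` → out = 'code'
`out = out.upper()` → out = 'CODE'
`name = out[:3]` → name = 'COD'
`out = len(name) + len(out)` → out = 7
So out = 7

Answer: 7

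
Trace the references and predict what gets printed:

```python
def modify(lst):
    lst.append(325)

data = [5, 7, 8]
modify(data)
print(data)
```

Key concept: function modifies passed list.
Step by step:
`data = [5, 7, 8]` → data = [5, 7, 8]
`modify(data)` → data = [5, 7, 8, 325]
`print(data)` → prints [5, 7, 8, 325]

Answer: [5, 7, 8, 325]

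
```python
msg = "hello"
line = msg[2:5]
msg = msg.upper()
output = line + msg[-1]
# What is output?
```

Trace:
`msg = "hello"` → msg = 'hello'
`line = msg[2:5]` → line = 'llo'
`msg = msg.upper()` → msg = 'HELLO'
`output = line + msg[-1]` → output = 'lloO'
So output = 'lloO'

Answer: 'lloO'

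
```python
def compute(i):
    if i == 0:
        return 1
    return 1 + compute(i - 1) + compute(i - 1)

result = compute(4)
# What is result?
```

compute(i) = 1 + 2·compute(i-1), compute(0)=1. Closed form: (1+1)·2^4 - 1 = 31.

Answer: 31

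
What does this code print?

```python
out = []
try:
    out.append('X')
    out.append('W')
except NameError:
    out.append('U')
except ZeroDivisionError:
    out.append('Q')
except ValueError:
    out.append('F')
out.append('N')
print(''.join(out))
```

Execution trace: 'X' (try body) → 'W' (try body, no exception) → 'N' (after the try/except). Output: XWN

Answer: XWN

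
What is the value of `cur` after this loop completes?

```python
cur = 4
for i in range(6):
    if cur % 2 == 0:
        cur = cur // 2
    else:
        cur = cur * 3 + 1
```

Collatz-style transformation from 4
`cur` takes the values: 4 → 2 → 1 → 4 → 2 → 1 → 4

Answer: 4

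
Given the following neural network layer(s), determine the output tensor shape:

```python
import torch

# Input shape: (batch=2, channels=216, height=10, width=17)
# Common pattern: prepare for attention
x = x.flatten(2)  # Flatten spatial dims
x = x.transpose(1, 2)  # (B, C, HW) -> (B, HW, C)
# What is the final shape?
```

Input: (2, 216, 10, 17) -> after flatten(2): (2, 216, 170) -> Output: (2, 170, 216)

Answer: (2, 170, 216)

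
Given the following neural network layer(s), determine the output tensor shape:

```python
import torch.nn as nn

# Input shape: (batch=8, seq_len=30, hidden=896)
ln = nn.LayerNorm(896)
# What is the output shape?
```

Input: (8, 30, 896) -> Output: (8, 30, 896)

Answer: (8, 30, 896)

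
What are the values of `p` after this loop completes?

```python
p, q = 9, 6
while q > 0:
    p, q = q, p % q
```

GCD of 9 and 6
`p` takes the values: 9 → 6 → 3

Answer: 3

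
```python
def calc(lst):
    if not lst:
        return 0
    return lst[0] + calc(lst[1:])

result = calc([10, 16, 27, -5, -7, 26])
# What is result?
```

10 + 16 + 27 + (-5) + (-7) + 26 + 0 = 67

Answer: 67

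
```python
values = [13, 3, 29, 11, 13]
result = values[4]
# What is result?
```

Trace:
`values = [13, 3, 29, 11, 13]` → values = [13, 3, 29, 11, 13]
`result = values[4]` → result = 13
So result = 13

Answer: 13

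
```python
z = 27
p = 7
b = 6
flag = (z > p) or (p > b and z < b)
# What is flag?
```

Trace:
`z = 27` → z = 27
`p = 7` → p = 7
`b = 6` → b = 6
`flag = (z > p) or (p > b and z < b)` → flag = True
So flag = True

Answer: True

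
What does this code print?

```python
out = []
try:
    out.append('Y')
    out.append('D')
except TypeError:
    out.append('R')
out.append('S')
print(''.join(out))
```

Execution trace: 'Y' (try body) → 'D' (try body, no exception) → 'S' (after the try/except). Output: YDS

Answer: YDS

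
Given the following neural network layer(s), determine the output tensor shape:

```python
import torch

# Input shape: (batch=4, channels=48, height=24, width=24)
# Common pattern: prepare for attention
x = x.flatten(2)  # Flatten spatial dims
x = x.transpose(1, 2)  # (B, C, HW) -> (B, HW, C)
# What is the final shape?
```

Input: (4, 48, 24, 24) -> after flatten(2): (4, 48, 576) -> Output: (4, 576, 48)

Answer: (4, 576, 48)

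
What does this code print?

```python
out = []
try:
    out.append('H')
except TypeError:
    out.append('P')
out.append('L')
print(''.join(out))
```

Execution trace: 'H' (try body, no exception) → 'L' (after the try/except). Output: HL

Answer: HL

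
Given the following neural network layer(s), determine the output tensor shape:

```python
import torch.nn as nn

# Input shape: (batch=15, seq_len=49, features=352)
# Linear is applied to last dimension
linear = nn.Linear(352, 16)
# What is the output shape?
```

Input: (15, 49, 352) -> Output: (15, 49, 16)

Answer: (15, 49, 16)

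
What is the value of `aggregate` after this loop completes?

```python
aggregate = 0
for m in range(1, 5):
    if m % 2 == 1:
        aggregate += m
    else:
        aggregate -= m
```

Add odd, subtract even
`aggregate` takes the values: 0 → 1 → -1 → 2 → -2

Answer: -2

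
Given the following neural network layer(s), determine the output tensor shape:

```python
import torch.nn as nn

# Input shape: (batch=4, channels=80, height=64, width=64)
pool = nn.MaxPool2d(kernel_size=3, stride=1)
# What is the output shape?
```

Input: (4, 80, 64, 64) -> Output: (4, 80, 62, 62)

Answer: (4, 80, 62, 62)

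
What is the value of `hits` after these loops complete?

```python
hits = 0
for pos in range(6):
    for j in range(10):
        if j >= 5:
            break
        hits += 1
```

Inner breaks at 5, outer runs 6 times
`hits` takes the values: 0 → 1 → 2 → 3 → 4 → 5 → 6 → 7 → 8 → 9 → 10 → 11 → 12 → 13 → 14 → 15 → 16 → 17 → 18 → 19 → 20 → 21 → 22 → 23 → 24 → 25 → 26 → 27 → 28 → 29 → 30

Answer: 30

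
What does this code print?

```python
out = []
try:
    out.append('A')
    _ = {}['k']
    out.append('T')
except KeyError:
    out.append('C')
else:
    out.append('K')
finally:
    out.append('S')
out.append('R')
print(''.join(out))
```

Execution trace: 'A' (try body) → 'C' (except KeyError) → 'S' (finally) → 'R' (after the try/except). Output: ACSR

Answer: ACSR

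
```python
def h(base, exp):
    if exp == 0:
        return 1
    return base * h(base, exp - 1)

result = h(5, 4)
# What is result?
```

h(5, 4) = 5 * 5 * 5 * 5 = 625

Answer: 625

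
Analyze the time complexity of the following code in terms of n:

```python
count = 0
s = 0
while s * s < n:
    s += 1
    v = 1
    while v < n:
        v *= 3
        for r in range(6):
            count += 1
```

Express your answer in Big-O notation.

Each loop level contributes: √n × log n × 1. Multiplying the contributions gives O(√n log n).

Answer: O(√n log n)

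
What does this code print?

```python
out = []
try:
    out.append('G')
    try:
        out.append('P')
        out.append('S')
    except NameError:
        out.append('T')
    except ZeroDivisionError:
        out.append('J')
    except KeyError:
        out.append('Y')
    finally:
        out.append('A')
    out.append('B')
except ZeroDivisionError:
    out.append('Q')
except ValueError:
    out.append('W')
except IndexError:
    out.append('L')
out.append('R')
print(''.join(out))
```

Execution trace: 'G' (try body) → 'P' (inner try body) → 'S' (inner try body, no exception) → 'A' (inner finally) → 'B' (try body, no exception) → 'R' (after the try/except). Output: GPSABR

Answer: GPSABR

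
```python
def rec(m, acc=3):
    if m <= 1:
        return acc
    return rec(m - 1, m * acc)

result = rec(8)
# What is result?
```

Accumulator trace (n, acc): (8, 3) -> (7, 24) -> (6, 168) -> (5, 1008) -> (4, 5040) -> (3, 20160) -> (2, 60480) -> (1, 120960) -> return 120960

Answer: 120960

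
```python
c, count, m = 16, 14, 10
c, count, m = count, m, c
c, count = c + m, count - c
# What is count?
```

Trace:
`c, count, m = 16, 14, 10` → c = 16; count = 14; m = 10
`c, count, m = count, m, c` → c = 14; count = 10; m = 16
`c, count = c + m, count - c` → c = 30; count = -4
So count = -4

Answer: -4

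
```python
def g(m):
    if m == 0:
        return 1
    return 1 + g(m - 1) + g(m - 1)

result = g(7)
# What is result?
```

g(m) = 1 + 2·g(m-1), g(0)=1. Closed form: (1+1)·2^7 - 1 = 255.

Answer: 255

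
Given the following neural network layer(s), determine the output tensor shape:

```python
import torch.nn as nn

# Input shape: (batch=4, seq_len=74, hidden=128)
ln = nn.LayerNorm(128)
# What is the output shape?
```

Input: (4, 74, 128) -> Output: (4, 74, 128)

Answer: (4, 74, 128)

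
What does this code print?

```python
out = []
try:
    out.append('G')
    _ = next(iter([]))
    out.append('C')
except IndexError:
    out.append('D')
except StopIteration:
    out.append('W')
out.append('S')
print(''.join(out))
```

Execution trace: 'G' (try body) → 'W' (except StopIteration) → 'S' (after the try/except). Output: GWS

Answer: GWS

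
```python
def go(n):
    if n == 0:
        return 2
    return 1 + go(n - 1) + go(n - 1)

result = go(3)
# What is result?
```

go(n) = 1 + 2·go(n-1), go(0)=2. Closed form: (2+1)·2^3 - 1 = 23.

Answer: 23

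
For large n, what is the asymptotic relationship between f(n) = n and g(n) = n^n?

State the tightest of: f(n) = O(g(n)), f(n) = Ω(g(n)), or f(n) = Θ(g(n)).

n vs n^n: f(n) = O(g(n)) but not Ω(g(n)) — n^n grows strictly faster than n.

Answer: f(n) = O(g(n)) but not Ω(g(n)) — n^n grows strictly faster than n.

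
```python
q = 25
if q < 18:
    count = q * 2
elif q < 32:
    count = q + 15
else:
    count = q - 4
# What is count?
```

Trace:
`q = 25` → q = 25
`if q < 18: ...` → q < 18 is False, q < 32 is True → count = 40
So count = 40

Answer: 40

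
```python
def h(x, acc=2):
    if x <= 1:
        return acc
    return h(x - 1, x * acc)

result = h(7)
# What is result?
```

Accumulator trace (n, acc): (7, 2) -> (6, 14) -> (5, 84) -> (4, 420) -> (3, 1680) -> (2, 5040) -> (1, 10080) -> return 10080

Answer: 10080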